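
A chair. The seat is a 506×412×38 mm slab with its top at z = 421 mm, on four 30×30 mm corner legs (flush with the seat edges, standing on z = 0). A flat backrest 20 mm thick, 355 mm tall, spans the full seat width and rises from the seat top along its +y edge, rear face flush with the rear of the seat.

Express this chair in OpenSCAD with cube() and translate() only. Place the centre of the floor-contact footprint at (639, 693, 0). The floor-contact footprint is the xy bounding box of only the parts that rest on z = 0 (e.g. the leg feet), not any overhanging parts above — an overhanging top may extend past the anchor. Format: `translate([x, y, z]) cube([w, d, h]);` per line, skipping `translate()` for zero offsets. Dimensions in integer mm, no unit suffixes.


// leg_h = 421 - 38 = 383
translate([386, 487, 383]) cube([506, 412, 38]);
translate([386, 487, 0]) cube([30, 30, 383]);
translate([862, 487, 0]) cube([30, 30, 383]);
translate([386, 869, 0]) cube([30, 30, 383]);
translate([862, 869, 0]) cube([30, 30, 383]);
translate([386, 879, 421]) cube([506, 20, 355]);


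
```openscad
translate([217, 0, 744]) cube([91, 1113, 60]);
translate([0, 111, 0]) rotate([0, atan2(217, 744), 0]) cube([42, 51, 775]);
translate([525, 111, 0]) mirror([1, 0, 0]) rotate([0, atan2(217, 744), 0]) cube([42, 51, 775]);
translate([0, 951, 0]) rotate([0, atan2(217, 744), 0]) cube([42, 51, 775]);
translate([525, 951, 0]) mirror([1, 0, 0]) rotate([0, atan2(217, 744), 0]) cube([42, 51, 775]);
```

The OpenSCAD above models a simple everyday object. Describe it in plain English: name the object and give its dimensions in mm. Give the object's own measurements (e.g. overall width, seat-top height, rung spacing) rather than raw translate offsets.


A sawhorse. A 91×1113×60 mm beam (x, y, z) sits on two A-frame leg pairs. Each pair is two raked legs of 42×51 mm section (51 mm along y) splaying symmetrically in x. Each leg rises 744 mm vertically over 217 mm of horizontal reach and is 775 mm long along its own axis. Every leg's outer bottom edge rests on the floor and its outer top edge meets a bottom edge of the beam — the left legs (tilting toward +x) meet the beam's −x bottom edge, the right legs (their mirror images, tilting toward −x) meet its +x bottom edge — so the leg tops tuck under the beam, the beam's underside is 744 mm above the floor, and the feet are 525 mm apart outside-to-outside with the beam centred between them. The two leg pairs are set in 111 mm from either end of the beam.


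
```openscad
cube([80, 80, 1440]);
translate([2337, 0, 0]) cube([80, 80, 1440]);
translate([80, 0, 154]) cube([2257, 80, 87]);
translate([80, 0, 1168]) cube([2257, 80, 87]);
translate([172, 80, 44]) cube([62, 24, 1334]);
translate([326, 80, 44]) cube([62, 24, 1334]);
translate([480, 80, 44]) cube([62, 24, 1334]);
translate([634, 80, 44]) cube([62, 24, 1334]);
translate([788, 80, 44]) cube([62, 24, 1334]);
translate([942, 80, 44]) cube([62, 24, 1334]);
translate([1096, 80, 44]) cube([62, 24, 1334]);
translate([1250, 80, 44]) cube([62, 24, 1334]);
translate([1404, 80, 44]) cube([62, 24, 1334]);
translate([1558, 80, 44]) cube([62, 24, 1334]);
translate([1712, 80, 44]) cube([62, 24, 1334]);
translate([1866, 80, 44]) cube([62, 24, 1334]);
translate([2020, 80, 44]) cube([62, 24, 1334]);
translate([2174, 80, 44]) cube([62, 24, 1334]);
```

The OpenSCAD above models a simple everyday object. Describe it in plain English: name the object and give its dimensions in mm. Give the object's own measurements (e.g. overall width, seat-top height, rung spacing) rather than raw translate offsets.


A fence section. Two 80×80 mm posts, 1440 mm tall, stand on the floor with a clear span of 2257 mm between their inner faces. Two horizontal rails of 80×87 mm section span the gap between the posts with their undersides at z = 154 mm and z = 1168 mm, flush with the posts' −y face. 14 pickets, each 62 mm wide, 24 mm thick and 1334 mm tall, are fixed to the +y face of the rails with their bottoms at z = 44 mm, spaced across the span with a 92 mm gap after the −x post and between neighbouring pickets, with 101 mm left before the +x post.


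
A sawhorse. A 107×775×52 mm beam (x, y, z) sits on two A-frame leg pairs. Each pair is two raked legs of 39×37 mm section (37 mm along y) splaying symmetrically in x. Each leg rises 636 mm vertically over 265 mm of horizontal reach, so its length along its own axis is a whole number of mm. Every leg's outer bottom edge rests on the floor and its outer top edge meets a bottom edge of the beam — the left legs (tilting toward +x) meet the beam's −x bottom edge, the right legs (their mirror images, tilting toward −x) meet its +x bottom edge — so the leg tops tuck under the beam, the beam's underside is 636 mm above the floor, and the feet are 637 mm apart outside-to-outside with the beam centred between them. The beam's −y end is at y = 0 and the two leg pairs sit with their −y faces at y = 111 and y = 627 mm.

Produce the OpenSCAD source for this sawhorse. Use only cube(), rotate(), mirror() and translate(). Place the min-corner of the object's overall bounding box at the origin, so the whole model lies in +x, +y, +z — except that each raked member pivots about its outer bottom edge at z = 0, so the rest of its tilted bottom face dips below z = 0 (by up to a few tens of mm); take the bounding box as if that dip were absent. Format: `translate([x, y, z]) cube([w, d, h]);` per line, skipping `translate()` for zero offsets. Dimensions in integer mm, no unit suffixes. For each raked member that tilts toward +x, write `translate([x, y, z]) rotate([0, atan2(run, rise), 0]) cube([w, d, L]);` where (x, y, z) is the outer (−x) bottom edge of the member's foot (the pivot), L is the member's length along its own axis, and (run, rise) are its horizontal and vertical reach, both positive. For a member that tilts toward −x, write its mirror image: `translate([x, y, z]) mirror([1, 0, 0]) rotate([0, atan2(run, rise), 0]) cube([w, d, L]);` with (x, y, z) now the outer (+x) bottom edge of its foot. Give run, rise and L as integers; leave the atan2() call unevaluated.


translate([265, 0, 636]) cube([107, 775, 52]);
translate([0, 111, 0]) rotate([0, atan2(265, 636), 0]) cube([39, 37, 689]);
translate([637, 111, 0]) mirror([1, 0, 0]) rotate([0, atan2(265, 636), 0]) cube([39, 37, 689]);
translate([0, 627, 0]) rotate([0, atan2(265, 636), 0]) cube([39, 37, 689]);
translate([637, 627, 0]) mirror([1, 0, 0]) rotate([0, atan2(265, 636), 0]) cube([39, 37, 689]);


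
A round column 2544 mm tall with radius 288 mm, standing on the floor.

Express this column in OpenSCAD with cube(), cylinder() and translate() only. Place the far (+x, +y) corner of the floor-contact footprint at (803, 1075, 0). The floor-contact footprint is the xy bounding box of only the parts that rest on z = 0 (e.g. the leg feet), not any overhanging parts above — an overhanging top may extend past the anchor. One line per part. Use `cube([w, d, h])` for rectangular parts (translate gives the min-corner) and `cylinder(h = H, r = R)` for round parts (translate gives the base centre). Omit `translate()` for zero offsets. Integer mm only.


translate([515, 787, 0]) cylinder(h = 2544, r = 288);


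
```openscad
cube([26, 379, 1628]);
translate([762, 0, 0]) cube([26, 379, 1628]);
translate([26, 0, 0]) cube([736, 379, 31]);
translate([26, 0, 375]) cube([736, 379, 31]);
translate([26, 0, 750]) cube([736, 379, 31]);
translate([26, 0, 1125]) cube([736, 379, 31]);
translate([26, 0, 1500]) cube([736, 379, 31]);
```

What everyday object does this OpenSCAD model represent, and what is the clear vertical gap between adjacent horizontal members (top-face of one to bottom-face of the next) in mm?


A bookshelf. The clear shelf gap is 344 mm.

Two tall side panels with 5 horizontal boards between them — a bookshelf. The first two shelf undersides are at z = 0 and z = 375; with shelf thickness 31, the clear gap is 375 − 0 − 31 = 344 mm.


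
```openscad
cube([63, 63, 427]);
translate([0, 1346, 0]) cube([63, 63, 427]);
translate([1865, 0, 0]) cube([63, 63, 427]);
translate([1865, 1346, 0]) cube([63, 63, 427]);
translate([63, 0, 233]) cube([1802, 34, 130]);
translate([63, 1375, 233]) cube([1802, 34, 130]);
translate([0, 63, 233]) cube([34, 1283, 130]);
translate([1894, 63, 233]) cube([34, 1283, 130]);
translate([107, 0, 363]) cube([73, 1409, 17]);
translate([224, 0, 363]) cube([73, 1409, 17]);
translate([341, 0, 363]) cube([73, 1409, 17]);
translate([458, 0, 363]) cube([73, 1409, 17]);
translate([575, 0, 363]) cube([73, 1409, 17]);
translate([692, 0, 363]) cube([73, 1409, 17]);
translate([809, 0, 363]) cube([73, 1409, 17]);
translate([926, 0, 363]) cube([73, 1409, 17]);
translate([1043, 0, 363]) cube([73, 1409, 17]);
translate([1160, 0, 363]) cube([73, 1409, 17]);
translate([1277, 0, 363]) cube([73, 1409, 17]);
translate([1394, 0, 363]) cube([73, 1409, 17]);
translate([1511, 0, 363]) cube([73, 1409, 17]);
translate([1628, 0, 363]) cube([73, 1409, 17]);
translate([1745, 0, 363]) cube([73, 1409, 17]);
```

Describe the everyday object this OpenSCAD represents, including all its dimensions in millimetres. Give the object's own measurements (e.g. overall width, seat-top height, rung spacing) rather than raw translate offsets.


A bed frame 1928 mm long (x) by 1409 mm wide (y). Four 63×63 mm corner posts, 427 mm tall, at the corners of the footprint. Four rails of 34 mm thickness and 130 mm height run between adjacent posts with their undersides at z = 233 mm, their outer faces flush with the outside of the frame (the two x-running rails run between the posts' inner faces; the two y-running rails run between the posts' inner faces). 15 slats, each 73 mm wide (x) and 17 mm thick, lie across the top of the two x-running rails, running the full 1409 mm width of the frame in y; along x they sit between the end posts with a 44 mm gap after the −x posts and between neighbouring slats, leaving 47 mm before the +x posts.


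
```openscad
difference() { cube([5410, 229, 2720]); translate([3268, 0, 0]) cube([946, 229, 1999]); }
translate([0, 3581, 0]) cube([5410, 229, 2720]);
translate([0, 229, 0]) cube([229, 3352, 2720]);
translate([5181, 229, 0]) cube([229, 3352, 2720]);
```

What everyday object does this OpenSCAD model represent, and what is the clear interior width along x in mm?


A single room. The interior width is 4952 mm.

Four walls enclosing a rectangle with a door in the front wall — a room. Outside width 5410 minus two 229 mm walls gives 4952 mm.


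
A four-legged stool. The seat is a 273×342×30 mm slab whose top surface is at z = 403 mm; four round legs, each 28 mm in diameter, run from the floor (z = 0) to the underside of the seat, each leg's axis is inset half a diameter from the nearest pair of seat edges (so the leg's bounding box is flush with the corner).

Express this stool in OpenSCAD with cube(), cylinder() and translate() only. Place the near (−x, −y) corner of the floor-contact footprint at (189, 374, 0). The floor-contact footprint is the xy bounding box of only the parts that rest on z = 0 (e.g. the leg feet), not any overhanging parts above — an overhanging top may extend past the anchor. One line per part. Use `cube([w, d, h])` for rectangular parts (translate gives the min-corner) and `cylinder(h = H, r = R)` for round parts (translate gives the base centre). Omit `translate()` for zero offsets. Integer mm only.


// leg_h = 403 - 30 = 373
translate([189, 374, 373]) cube([273, 342, 30]);
translate([203, 388, 0]) cylinder(h = 373, r = 14);
translate([448, 388, 0]) cylinder(h = 373, r = 14);
translate([203, 702, 0]) cylinder(h = 373, r = 14);
translate([448, 702, 0]) cylinder(h = 373, r = 14);


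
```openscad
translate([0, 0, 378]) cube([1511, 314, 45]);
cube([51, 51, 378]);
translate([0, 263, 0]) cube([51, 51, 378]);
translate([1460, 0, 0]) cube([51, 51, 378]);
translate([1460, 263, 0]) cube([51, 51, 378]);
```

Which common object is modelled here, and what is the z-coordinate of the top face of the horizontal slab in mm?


A bench. The seat-top height is 423 mm.

A long slab on four corner posts — a bench. The slab sits at z = 378 with thickness 45, so the top is 378 + 45 = 423 mm.


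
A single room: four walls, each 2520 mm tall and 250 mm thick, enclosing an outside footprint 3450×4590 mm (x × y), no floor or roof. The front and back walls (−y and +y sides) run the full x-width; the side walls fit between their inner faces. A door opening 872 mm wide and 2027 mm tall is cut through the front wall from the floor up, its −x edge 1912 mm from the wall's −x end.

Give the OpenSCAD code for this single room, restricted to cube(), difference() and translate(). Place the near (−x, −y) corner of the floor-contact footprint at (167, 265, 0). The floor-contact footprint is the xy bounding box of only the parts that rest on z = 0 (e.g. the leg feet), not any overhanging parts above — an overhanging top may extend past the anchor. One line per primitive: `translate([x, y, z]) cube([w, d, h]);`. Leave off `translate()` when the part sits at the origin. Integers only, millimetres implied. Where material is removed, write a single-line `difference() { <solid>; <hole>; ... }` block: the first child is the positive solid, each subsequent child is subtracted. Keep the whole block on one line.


difference() { translate([167, 265, 0]) cube([3450, 250, 2520]); translate([2079, 265, 0]) cube([872, 250, 2027]); }
translate([167, 4605, 0]) cube([3450, 250, 2520]);
translate([167, 515, 0]) cube([250, 4090, 2520]);
translate([3367, 515, 0]) cube([250, 4090, 2520]);


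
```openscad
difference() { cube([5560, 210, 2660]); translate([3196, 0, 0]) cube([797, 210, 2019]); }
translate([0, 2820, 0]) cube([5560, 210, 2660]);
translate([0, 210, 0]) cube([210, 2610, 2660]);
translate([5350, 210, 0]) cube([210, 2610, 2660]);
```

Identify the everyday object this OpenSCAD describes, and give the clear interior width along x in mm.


A single room. The interior width is 5140 mm.

Four walls enclosing a rectangle with a door in the front wall — a room. Outside width 5560 minus two 210 mm walls gives 5140 mm.


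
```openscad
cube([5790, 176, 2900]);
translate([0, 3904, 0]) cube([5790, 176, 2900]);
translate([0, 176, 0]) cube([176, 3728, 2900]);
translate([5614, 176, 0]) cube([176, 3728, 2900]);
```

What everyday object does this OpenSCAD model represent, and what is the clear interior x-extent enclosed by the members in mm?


A house (or room) frame. The interior width is 5438 mm.

Four 2900 mm walls enclosing a rectangle with no floor or roof — a room or house frame. Outside width is 5790 mm and wall thickness is 176 mm, so the interior width is 5790 − 2 × 176 = 5438 mm.


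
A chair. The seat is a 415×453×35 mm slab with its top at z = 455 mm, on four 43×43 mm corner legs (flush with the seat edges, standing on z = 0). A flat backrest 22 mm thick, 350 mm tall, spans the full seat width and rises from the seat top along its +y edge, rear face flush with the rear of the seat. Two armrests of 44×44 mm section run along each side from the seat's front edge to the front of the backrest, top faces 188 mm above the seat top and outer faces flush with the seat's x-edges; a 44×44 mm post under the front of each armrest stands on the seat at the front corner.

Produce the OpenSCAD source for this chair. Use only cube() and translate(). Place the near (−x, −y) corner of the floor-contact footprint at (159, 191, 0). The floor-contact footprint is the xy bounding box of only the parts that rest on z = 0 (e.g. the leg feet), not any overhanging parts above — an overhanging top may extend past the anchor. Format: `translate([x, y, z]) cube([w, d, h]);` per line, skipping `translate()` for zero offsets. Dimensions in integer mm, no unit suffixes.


// leg_h = 455 - 35 = 420
// arm post h = 188 - 44 = 144
translate([159, 191, 420]) cube([415, 453, 35]);
translate([159, 191, 0]) cube([43, 43, 420]);
translate([531, 191, 0]) cube([43, 43, 420]);
translate([159, 601, 0]) cube([43, 43, 420]);
translate([531, 601, 0]) cube([43, 43, 420]);
translate([159, 622, 455]) cube([415, 22, 350]);
translate([159, 191, 599]) cube([44, 431, 44]);
translate([530, 191, 599]) cube([44, 431, 44]);
translate([159, 191, 455]) cube([44, 44, 144]);
translate([530, 191, 455]) cube([44, 44, 144]);


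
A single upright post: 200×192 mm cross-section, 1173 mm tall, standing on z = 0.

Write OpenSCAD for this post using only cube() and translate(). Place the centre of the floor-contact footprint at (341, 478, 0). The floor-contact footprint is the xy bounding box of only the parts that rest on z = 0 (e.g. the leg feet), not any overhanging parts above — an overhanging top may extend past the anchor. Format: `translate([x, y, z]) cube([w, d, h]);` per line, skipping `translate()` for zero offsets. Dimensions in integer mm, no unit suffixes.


translate([241, 382, 0]) cube([200, 192, 1173]);


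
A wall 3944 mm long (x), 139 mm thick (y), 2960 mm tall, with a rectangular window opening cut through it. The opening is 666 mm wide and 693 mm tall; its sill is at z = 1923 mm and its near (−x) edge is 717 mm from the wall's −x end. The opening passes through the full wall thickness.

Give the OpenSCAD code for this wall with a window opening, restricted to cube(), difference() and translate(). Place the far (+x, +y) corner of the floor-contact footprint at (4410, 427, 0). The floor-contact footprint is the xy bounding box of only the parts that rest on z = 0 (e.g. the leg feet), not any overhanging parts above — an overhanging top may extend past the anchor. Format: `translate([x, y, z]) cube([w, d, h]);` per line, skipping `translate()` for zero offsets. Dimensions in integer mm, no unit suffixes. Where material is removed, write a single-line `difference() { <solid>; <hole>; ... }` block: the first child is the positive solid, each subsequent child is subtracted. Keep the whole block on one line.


difference() { translate([466, 288, 0]) cube([3944, 139, 2960]); translate([1183, 288, 1923]) cube([666, 139, 693]); }


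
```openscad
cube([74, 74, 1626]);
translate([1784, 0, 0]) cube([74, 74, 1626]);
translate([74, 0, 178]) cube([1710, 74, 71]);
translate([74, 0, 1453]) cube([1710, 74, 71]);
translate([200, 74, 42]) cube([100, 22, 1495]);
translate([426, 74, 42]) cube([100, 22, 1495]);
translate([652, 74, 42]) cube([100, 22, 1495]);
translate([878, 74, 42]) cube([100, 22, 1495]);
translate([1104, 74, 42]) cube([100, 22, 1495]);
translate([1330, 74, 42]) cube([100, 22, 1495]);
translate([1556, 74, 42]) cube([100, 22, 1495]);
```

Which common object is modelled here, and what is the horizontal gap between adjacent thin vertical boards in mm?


A fence section. The picket gap is 126 mm.

Two posts, two rails, 7 pickets — a fence section. Span 1710 mm holds 7 pickets of 100 mm with 8 equal gaps: ⌊(1710 − 7·100) / 8⌋ = 126 mm.


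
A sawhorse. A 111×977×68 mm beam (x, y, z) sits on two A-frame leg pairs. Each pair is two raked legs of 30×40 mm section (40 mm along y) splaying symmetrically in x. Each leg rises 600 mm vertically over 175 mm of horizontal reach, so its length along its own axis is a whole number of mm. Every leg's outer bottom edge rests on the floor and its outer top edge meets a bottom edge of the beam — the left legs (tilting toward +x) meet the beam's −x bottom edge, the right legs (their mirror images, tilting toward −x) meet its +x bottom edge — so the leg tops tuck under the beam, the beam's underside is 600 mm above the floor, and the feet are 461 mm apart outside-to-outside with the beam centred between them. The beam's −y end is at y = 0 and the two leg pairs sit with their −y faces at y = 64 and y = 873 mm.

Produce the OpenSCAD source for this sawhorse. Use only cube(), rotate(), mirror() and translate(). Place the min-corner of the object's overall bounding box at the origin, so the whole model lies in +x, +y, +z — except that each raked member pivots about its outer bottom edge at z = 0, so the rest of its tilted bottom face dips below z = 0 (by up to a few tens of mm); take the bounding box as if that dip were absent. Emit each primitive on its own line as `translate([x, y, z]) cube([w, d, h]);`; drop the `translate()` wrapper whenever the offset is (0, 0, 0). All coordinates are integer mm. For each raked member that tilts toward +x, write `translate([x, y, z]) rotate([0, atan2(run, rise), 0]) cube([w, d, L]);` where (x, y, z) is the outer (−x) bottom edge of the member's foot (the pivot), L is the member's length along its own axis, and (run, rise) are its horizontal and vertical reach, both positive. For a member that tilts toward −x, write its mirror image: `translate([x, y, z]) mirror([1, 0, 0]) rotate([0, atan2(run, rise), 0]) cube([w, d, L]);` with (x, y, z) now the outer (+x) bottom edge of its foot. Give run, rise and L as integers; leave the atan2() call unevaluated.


translate([175, 0, 600]) cube([111, 977, 68]);
translate([0, 64, 0]) rotate([0, atan2(175, 600), 0]) cube([30, 40, 625]);
translate([461, 64, 0]) mirror([1, 0, 0]) rotate([0, atan2(175, 600), 0]) cube([30, 40, 625]);
translate([0, 873, 0]) rotate([0, atan2(175, 600), 0]) cube([30, 40, 625]);
translate([461, 873, 0]) mirror([1, 0, 0]) rotate([0, atan2(175, 600), 0]) cube([30, 40, 625]);


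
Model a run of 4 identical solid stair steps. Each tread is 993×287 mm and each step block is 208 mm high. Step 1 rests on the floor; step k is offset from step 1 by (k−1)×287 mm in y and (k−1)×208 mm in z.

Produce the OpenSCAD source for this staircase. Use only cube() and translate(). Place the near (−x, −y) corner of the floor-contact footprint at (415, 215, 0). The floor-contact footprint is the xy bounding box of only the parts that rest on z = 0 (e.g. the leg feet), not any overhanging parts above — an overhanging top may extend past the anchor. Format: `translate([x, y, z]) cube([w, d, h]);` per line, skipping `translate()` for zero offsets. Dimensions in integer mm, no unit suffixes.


translate([415, 215, 0]) cube([993, 287, 208]);
translate([415, 502, 208]) cube([993, 287, 208]);
translate([415, 789, 416]) cube([993, 287, 208]);
translate([415, 1076, 624]) cube([993, 287, 208]);


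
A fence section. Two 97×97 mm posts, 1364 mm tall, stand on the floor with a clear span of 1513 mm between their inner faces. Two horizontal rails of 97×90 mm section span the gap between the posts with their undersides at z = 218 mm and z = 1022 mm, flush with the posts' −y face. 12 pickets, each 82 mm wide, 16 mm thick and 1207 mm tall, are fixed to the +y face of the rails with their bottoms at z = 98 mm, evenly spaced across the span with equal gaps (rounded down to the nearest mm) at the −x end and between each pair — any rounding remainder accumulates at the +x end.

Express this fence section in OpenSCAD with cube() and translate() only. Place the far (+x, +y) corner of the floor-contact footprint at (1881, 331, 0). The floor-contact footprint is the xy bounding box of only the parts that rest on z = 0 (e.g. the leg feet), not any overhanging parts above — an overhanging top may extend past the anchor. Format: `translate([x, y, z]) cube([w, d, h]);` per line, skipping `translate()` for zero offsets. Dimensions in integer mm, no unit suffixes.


translate([174, 234, 0]) cube([97, 97, 1364]);
translate([1784, 234, 0]) cube([97, 97, 1364]);
translate([271, 234, 218]) cube([1513, 97, 90]);
translate([271, 234, 1022]) cube([1513, 97, 90]);
translate([311, 331, 98]) cube([82, 16, 1207]);
translate([433, 331, 98]) cube([82, 16, 1207]);
translate([555, 331, 98]) cube([82, 16, 1207]);
translate([677, 331, 98]) cube([82, 16, 1207]);
translate([799, 331, 98]) cube([82, 16, 1207]);
translate([921, 331, 98]) cube([82, 16, 1207]);
translate([1043, 331, 98]) cube([82, 16, 1207]);
translate([1165, 331, 98]) cube([82, 16, 1207]);
translate([1287, 331, 98]) cube([82, 16, 1207]);
translate([1409, 331, 98]) cube([82, 16, 1207]);
translate([1531, 331, 98]) cube([82, 16, 1207]);
translate([1653, 331, 98]) cube([82, 16, 1207]);


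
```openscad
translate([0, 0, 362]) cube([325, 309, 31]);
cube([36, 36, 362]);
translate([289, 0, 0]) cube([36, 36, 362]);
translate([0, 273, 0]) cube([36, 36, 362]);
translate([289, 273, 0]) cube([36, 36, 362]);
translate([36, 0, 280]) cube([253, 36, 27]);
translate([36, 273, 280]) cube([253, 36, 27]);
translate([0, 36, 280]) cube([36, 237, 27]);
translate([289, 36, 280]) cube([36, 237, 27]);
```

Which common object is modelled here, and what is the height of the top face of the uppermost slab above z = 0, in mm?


A stool. The seat height is 393 mm.

A 325×309×31 slab at z = 362 on four corner posts — a stool. The seat top is 362 + 31 = 393 mm.


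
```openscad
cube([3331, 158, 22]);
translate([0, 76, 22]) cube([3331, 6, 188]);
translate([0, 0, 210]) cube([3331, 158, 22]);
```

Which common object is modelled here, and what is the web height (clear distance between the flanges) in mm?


An I-beam. The web height is 188 mm.

Two wide flanges with a thin centred web — an I-beam. Overall 232 mm minus two 22 mm flanges gives a web of 232 − 2·22 = 188 mm.


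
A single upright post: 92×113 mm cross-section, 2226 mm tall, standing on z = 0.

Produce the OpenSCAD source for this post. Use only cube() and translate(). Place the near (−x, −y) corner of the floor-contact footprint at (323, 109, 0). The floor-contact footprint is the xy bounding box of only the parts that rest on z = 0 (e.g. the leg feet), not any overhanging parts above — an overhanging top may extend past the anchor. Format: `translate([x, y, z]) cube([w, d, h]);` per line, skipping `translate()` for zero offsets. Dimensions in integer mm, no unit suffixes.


translate([323, 109, 0]) cube([92, 113, 2226]);


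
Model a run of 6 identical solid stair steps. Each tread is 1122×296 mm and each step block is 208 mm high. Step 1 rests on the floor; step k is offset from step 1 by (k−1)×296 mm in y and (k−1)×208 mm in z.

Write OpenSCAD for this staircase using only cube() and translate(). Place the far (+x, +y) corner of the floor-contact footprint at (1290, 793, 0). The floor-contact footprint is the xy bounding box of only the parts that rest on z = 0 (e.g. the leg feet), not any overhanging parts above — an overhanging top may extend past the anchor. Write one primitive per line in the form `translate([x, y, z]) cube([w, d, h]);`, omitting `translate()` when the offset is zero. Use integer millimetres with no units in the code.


translate([168, 497, 0]) cube([1122, 296, 208]);
translate([168, 793, 208]) cube([1122, 296, 208]);
translate([168, 1089, 416]) cube([1122, 296, 208]);
translate([168, 1385, 624]) cube([1122, 296, 208]);
translate([168, 1681, 832]) cube([1122, 296, 208]);
translate([168, 1977, 1040]) cube([1122, 296, 208]);


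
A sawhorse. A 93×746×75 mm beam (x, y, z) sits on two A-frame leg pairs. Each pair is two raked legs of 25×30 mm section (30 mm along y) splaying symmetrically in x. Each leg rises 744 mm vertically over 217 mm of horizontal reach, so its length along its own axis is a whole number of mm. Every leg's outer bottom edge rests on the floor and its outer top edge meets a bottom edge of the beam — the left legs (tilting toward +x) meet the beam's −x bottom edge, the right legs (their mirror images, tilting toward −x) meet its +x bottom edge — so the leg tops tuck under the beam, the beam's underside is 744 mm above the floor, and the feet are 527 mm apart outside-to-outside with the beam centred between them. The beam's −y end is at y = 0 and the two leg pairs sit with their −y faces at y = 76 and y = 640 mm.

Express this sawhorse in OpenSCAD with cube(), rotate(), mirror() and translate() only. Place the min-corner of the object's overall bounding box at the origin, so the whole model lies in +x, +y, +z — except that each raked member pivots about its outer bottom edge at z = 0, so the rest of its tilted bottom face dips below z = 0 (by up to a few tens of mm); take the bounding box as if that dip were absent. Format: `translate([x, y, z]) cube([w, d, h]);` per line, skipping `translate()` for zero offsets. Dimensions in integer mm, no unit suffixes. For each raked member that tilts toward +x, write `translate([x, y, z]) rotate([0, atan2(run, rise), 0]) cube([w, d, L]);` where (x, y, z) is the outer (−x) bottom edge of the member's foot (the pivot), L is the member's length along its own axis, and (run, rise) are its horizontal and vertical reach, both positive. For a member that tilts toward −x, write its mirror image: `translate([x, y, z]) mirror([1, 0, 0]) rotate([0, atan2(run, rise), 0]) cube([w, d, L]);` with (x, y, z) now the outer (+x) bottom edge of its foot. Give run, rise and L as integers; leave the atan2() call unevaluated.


translate([217, 0, 744]) cube([93, 746, 75]);
translate([0, 76, 0]) rotate([0, atan2(217, 744), 0]) cube([25, 30, 775]);
translate([527, 76, 0]) mirror([1, 0, 0]) rotate([0, atan2(217, 744), 0]) cube([25, 30, 775]);
translate([0, 640, 0]) rotate([0, atan2(217, 744), 0]) cube([25, 30, 775]);
translate([527, 640, 0]) mirror([1, 0, 0]) rotate([0, atan2(217, 744), 0]) cube([25, 30, 775]);


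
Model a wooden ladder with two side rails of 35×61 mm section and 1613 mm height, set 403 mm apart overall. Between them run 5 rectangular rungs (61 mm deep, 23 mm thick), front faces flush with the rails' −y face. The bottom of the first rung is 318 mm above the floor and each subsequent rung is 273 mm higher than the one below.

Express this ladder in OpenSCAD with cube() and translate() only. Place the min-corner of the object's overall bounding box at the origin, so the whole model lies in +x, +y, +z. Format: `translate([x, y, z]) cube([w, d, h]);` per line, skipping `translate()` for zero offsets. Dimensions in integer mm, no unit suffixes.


// rung span = 403 - 2*35 = 333
// rung[k] z = 318 + k*273
cube([35, 61, 1613]);
translate([368, 0, 0]) cube([35, 61, 1613]);
translate([35, 0, 318]) cube([333, 61, 23]);
translate([35, 0, 591]) cube([333, 61, 23]);
translate([35, 0, 864]) cube([333, 61, 23]);
translate([35, 0, 1137]) cube([333, 61, 23]);
translate([35, 0, 1410]) cube([333, 61, 23]);


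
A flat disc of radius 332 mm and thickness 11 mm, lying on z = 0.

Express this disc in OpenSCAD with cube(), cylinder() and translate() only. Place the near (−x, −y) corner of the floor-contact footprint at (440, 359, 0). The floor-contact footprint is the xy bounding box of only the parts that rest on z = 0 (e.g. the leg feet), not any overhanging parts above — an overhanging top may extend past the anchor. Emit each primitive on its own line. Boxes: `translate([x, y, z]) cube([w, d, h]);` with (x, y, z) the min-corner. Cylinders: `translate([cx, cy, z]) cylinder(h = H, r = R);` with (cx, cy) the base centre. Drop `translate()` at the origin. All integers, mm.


translate([772, 691, 0]) cylinder(h = 11, r = 332);


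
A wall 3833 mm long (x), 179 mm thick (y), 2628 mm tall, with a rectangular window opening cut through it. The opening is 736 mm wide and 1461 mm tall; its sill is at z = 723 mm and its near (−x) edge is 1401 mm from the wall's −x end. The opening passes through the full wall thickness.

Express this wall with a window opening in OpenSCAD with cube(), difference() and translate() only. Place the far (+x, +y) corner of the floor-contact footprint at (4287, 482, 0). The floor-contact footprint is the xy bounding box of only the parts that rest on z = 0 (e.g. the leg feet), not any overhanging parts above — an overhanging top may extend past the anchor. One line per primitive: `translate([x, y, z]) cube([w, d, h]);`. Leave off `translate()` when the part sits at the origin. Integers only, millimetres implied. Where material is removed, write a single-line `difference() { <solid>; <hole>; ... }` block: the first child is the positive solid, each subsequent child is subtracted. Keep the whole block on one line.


difference() { translate([454, 303, 0]) cube([3833, 179, 2628]); translate([1855, 303, 723]) cube([736, 179, 1461]); }


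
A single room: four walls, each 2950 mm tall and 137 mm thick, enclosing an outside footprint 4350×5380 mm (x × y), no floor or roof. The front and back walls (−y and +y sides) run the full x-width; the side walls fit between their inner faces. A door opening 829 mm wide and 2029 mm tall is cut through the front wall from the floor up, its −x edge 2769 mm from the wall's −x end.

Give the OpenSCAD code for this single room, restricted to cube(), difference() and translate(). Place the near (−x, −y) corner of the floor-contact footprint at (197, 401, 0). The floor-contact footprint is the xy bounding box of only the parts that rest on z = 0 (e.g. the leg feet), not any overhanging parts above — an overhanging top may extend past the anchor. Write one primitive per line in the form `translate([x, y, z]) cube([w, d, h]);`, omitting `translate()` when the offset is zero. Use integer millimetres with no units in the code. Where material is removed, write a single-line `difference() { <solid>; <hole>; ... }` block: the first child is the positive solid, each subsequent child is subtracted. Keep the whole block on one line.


difference() { translate([197, 401, 0]) cube([4350, 137, 2950]); translate([2966, 401, 0]) cube([829, 137, 2029]); }
translate([197, 5644, 0]) cube([4350, 137, 2950]);
translate([197, 538, 0]) cube([137, 5106, 2950]);
translate([4410, 538, 0]) cube([137, 5106, 2950]);


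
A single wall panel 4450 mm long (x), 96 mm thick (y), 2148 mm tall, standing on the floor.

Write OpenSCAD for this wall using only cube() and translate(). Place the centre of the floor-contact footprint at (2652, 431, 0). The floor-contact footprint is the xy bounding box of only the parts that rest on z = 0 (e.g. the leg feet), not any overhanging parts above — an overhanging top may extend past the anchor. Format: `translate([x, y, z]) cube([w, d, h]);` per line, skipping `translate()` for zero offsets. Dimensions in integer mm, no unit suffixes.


translate([427, 383, 0]) cube([4450, 96, 2148]);


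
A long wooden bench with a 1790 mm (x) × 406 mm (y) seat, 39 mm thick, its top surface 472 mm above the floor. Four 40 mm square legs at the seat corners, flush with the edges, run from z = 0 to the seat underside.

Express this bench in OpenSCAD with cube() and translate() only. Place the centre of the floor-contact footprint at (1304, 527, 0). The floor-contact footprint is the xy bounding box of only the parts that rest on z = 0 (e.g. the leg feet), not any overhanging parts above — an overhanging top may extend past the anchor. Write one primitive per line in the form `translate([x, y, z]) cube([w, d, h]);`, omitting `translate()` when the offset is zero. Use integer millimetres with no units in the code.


translate([409, 324, 433]) cube([1790, 406, 39]);
translate([409, 324, 0]) cube([40, 40, 433]);
translate([409, 690, 0]) cube([40, 40, 433]);
translate([2159, 324, 0]) cube([40, 40, 433]);
translate([2159, 690, 0]) cube([40, 40, 433]);


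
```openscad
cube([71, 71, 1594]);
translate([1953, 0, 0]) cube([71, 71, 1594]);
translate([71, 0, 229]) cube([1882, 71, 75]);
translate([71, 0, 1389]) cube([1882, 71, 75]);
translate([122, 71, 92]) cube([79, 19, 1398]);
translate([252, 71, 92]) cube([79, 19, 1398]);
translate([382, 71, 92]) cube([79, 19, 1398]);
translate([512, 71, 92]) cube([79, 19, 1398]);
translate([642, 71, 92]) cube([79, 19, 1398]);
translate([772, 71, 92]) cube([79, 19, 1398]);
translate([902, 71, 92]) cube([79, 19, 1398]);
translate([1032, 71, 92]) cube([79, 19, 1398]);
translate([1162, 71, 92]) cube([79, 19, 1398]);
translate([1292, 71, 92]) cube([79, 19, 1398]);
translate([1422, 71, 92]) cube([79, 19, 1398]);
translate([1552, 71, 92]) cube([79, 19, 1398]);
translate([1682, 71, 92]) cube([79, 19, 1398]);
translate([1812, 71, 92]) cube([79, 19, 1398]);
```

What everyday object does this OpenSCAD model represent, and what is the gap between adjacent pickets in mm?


A fence section. The picket gap is 51 mm.

Two posts, two rails, 14 pickets — a fence section. Span 1882 mm holds 14 pickets of 79 mm with 15 equal gaps: ⌊(1882 − 14·79) / 15⌋ = 51 mm.


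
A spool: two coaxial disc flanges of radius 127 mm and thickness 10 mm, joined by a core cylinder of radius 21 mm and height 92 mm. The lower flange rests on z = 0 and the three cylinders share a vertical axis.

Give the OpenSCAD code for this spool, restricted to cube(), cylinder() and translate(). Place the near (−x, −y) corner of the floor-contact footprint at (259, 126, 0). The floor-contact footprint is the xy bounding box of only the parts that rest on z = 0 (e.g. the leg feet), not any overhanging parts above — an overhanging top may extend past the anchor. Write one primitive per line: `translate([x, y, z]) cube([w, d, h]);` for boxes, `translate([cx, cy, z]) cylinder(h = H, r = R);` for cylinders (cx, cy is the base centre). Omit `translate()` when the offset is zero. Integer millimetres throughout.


translate([386, 253, 0]) cylinder(h = 10, r = 127);
translate([386, 253, 10]) cylinder(h = 92, r = 21);
translate([386, 253, 102]) cylinder(h = 10, r = 127);


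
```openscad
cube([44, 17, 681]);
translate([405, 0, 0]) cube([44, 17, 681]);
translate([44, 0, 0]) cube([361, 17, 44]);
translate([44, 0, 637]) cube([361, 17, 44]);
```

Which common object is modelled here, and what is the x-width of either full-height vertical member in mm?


A picture frame. The border width is 44 mm.

Four thin pieces enclosing a rectangular opening — a picture frame. The two full-height stiles are 681 mm tall; the top rail sits at z = 637 and is 44 mm tall, so the border above the opening is 681 − 637 = 44 mm, matching the stile x-width.


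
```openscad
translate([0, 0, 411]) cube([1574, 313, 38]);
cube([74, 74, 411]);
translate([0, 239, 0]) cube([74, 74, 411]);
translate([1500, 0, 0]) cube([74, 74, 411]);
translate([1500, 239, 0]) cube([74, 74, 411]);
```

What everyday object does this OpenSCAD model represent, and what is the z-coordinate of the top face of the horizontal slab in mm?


A bench. The seat-top height is 449 mm.

A long slab on four corner posts — a bench. The slab sits at z = 411 with thickness 38, so the top is 411 + 38 = 449 mm.


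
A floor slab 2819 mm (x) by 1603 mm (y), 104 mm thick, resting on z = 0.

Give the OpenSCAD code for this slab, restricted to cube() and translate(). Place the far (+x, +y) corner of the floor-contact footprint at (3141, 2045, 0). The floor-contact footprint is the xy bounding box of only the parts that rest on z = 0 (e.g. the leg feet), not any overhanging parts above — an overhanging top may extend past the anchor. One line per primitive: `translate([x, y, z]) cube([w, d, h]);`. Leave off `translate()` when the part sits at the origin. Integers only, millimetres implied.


translate([322, 442, 0]) cube([2819, 1603, 104]);


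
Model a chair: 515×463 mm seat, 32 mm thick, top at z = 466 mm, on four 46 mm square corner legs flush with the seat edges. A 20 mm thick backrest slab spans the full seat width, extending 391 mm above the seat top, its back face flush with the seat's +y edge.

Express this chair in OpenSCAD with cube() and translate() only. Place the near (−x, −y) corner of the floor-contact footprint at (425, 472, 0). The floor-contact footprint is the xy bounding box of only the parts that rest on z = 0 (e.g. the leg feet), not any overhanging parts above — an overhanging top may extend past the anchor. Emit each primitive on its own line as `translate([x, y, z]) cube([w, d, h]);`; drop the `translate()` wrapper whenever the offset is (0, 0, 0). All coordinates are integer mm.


// leg_h = 466 - 32 = 434
translate([425, 472, 434]) cube([515, 463, 32]);
translate([425, 472, 0]) cube([46, 46, 434]);
translate([894, 472, 0]) cube([46, 46, 434]);
translate([425, 889, 0]) cube([46, 46, 434]);
translate([894, 889, 0]) cube([46, 46, 434]);
translate([425, 915, 466]) cube([515, 20, 391]);


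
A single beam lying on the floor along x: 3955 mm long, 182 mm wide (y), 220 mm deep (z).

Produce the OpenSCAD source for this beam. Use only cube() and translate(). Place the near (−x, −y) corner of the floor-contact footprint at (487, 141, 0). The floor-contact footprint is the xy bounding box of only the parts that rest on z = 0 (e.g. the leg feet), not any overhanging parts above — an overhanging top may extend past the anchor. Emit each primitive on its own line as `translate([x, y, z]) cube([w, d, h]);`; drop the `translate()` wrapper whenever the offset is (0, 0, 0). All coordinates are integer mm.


translate([487, 141, 0]) cube([3955, 182, 220]);
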